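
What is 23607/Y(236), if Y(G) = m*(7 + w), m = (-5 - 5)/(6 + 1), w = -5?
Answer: -165249/20 ≈ -8262.5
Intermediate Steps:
m = -10/7 ≈ -1.4286
Y(G) = -20/7 (Y(G) = -10*(7 - 5)/7 = -10/7*2 = -20/7)
23607/Y(236) = 23607/(-20/7) = 23607*(-7/20) = -165249/20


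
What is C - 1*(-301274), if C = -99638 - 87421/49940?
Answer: 10069614419/49940 ≈ 2.0163e+5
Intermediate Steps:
C = -4976009141/49940 (C = -99638 - 87421*1/49940 = -99638 - 87421/49940 = -4976009141/49940 ≈ -99640.)
C - 1*(-301274) = -4976009141/49940 - 1*(-301274) = -4976009141/49940 + 301274 = 10069614419/49940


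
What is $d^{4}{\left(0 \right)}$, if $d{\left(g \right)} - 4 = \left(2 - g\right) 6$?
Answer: $65536$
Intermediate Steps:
$d{\left(g \right)} = 16 - 6 g$ ($d{\left(g \right)} = 4 + \left(2 - g\right) 6 = 4 - \left(-12 + 6 g\right) = 16 - 6 g$)
$d^{4}{\left(0 \right)} = \left(16 - 0\right)^{4} = \left(16 + 0\right)^{4} = 16^{4} = 65536$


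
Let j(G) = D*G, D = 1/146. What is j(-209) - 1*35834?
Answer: -5231973/146 ≈ -35835.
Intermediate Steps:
D = 1/146 ≈ 0.0068493
j(G) = G/146
j(-209) - 1*35834 = (1/146)*(-209) - 1*35834 = -209/146 - 35834 = -5231973/146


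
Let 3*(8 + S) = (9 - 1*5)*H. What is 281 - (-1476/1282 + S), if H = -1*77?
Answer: 755389/1923 ≈ 392.82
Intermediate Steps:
H = -77
S = -332/3 (S = -8 + ((9 - 1*5)*(-77))/3 = -8 + ((9 - 5)*(-77))/3 = -8 + (4*(-77))/3 = -8 + (1/3)*(-308) = -8 - 308/3 = -332/3 ≈ -110.67)
281 - (-1476/1282 + S) = 281 - (-1476/1282 - 332/3) = 281 - (-1476*1/1282 - 332/3) = 281 - (-738/641 - 332/3) = 281 - 1*(-215026/1923) = 281 + 215026/1923 = 755389/1923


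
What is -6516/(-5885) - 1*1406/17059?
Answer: 102882134/100392215 ≈ 1.0248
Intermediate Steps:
-6516/(-5885) - 1*1406/17059 = -6516*(-1/5885) - 1406*1/17059 = 6516/5885 - 1406/17059 = 102882134/100392215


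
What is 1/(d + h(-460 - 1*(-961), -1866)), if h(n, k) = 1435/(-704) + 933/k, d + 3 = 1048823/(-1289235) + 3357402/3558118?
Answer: -1614712091424960/8732825632674323 ≈ -0.18490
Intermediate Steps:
d = -6582553303417/2293625129865 (d = -3 + (1048823/(-1289235) + 3357402/3558118) = -3 + (1048823*(-1/1289235) + 3357402*(1/3558118)) = -3 + (-1048823/1289235 + 1678701/1779059) = -3 + 298322086178/2293625129865 = -6582553303417/2293625129865 ≈ -2.8699)
h(n, k) = -1435/704 + 933/k (h(n, k) = 1435*(-1/704) + 933/k = -1435/704 + 933/k)
1/(d + h(-460 - 1*(-961), -1866)) = 1/(-6582553303417/2293625129865 + (-1435/704 + 933/(-1866))) = 1/(-6582553303417/2293625129865 + (-1435/704 + 933*(-1/1866))) = 1/(-6582553303417/2293625129865 + (-1435/704 - ½)) = 1/(-6582553303417/2293625129865 - 1787/704) = 1/(-8732825632674323/1614712091424960) = -1614712091424960/8732825632674323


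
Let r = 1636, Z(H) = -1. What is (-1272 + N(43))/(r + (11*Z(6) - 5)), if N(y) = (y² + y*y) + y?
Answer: 823/540 ≈ 1.5241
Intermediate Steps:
N(y) = y + 2*y² (N(y) = (y² + y²) + y = 2*y² + y = y + 2*y²)
(-1272 + N(43))/(r + (11*Z(6) - 5)) = (-1272 + 43*(1 + 2*43))/(1636 + (11*(-1) - 5)) = (-1272 + 43*(1 + 86))/(1636 + (-11 - 5)) = (-1272 + 43*87)/(1636 - 16) = (-1272 + 3741)/1620 = 2469*(1/1620) = 823/540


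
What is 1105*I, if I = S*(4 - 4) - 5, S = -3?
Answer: -5525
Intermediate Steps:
I = -5 (I = -3*(4 - 4) - 5 = -3*0 - 5 = 0 - 5 = -5)
1105*I = 1105*(-5) = -5525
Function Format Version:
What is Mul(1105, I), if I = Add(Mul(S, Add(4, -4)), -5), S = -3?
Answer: -5525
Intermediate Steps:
I = -5 (I = Add(Mul(-3, Add(4, -4)), -5) = Add(Mul(-3, 0), -5) = Add(0, -5) = -5)
Mul(1105, I) = Mul(1105, -5) = -5525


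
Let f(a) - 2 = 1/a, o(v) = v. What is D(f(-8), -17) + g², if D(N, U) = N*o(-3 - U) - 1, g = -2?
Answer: 117/4 ≈ 29.250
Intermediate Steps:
f(a) = 2 + 1/a
D(N, U) = -1 + N*(-3 - U) (D(N, U) = N*(-3 - U) - 1 = -1 + N*(-3 - U))
D(f(-8), -17) + g² = (-1 - (2 + 1/(-8))*(3 - 17)) + (-2)² = (-1 - 1*(2 - ⅛)*(-14)) + 4 = (-1 - 1*15/8*(-14)) + 4 = (-1 + 105/4) + 4 = 101/4 + 4 = 117/4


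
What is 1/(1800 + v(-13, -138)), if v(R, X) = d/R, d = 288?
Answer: 13/23112 ≈ 0.00056248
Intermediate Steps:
v(R, X) = 288/R
1/(1800 + v(-13, -138)) = 1/(1800 + 288/(-13)) = 1/(1800 + 288*(-1/13)) = 1/(1800 - 288/13) = 1/(23112/13) = 13/23112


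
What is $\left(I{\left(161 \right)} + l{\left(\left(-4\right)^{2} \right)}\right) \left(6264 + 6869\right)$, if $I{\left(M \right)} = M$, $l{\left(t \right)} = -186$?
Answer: $-328325$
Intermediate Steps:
$\left(I{\left(161 \right)} + l{\left(\left(-4\right)^{2} \right)}\right) \left(6264 + 6869\right) = \left(161 - 186\right) \left(6264 + 6869\right) = \left(-25\right) 13133 = -328325$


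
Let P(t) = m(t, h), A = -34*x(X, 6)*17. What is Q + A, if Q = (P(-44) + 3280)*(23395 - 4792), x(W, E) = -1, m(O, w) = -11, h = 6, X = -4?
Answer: 60813785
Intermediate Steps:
A = 578 (A = -34*(-1)*17 = 34*17 = 578)
P(t) = -11
Q = 60813207 (Q = (-11 + 3280)*(23395 - 4792) = 3269*18603 = 60813207)
Q + A = 60813207 + 578 = 60813785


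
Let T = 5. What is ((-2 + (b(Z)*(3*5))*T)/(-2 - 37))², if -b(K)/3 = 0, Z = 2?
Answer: 4/1521 ≈ 0.0026299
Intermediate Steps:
b(K) = 0 (b(K) = -3*0 = 0)
((-2 + (b(Z)*(3*5))*T)/(-2 - 37))² = ((-2 + (0*(3*5))*5)/(-2 - 37))² = ((-2 + (0*15)*5)/(-39))² = ((-2 + 0*5)*(-1/39))² = ((-2 + 0)*(-1/39))² = (-2*(-1/39))² = (2/39)² = 4/1521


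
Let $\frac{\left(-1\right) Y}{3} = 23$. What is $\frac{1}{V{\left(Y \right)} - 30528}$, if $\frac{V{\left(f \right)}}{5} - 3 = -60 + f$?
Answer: $- \frac{1}{31158} \approx -3.2094 \cdot 10^{-5}$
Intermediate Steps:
$Y = -69$ ($Y = \left(-3\right) 23 = -69$)
$V{\left(f \right)} = -285 + 5 f$ ($V{\left(f \right)} = 15 + 5 \left(-60 + f\right) = 15 + \left(-300 + 5 f\right) = -285 + 5 f$)
$\frac{1}{V{\left(Y \right)} - 30528} = \frac{1}{\left(-285 + 5 \left(-69\right)\right) - 30528} = \frac{1}{\left(-285 - 345\right) - 30528} = \frac{1}{-630 - 30528} = \frac{1}{-31158} = - \frac{1}{31158}$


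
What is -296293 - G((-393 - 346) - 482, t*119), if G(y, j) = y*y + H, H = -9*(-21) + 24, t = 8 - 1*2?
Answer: -1787347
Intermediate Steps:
t = 6 (t = 8 - 2 = 6)
H = 213 (H = 189 + 24 = 213)
G(y, j) = 213 + y² (G(y, j) = y*y + 213 = y² + 213 = 213 + y²)
-296293 - G((-393 - 346) - 482, t*119) = -296293 - (213 + ((-393 - 346) - 482)²) = -296293 - (213 + (-739 - 482)²) = -296293 - (213 + (-1221)²) = -296293 - (213 + 1490841) = -296293 - 1*1491054 = -296293 - 1491054 = -1787347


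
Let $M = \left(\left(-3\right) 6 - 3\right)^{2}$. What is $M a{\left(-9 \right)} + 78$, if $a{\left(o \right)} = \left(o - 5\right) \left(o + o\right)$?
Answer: $111210$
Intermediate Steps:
$M = 441$ ($M = \left(-18 - 3\right)^{2} = \left(-21\right)^{2} = 441$)
$a{\left(o \right)} = 2 o \left(-5 + o\right)$ ($a{\left(o \right)} = \left(-5 + o\right) 2 o = 2 o \left(-5 + o\right)$)
$M a{\left(-9 \right)} + 78 = 441 \cdot 2 \left(-9\right) \left(-5 - 9\right) + 78 = 441 \cdot 2 \left(-9\right) \left(-14\right) + 78 = 441 \cdot 252 + 78 = 111132 + 78 = 111210$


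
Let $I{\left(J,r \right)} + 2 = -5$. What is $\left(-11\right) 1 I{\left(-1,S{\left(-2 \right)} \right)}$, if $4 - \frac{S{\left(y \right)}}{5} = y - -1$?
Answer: $77$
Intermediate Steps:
$S{\left(y \right)} = 15 - 5 y$ ($S{\left(y \right)} = 20 - 5 \left(y - -1\right) = 20 - 5 \left(y + 1\right) = 20 - 5 \left(1 + y\right) = 20 - \left(5 + 5 y\right) = 15 - 5 y$)
$I{\left(J,r \right)} = -7$ ($I{\left(J,r \right)} = -2 - 5 = -7$)
$\left(-11\right) 1 I{\left(-1,S{\left(-2 \right)} \right)} = \left(-11\right) 1 \left(-7\right) = \left(-11\right) \left(-7\right) = 77$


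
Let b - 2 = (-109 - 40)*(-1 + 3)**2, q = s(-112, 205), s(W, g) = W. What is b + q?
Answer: -706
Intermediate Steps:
q = -112
b = -594 (b = 2 + (-109 - 40)*(-1 + 3)**2 = 2 - 149*2**2 = 2 - 149*4 = 2 - 596 = -594)
b + q = -594 - 112 = -706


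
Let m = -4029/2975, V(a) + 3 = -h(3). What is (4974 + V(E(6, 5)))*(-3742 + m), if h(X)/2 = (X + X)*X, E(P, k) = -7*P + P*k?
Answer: -92367267/5 ≈ -1.8473e+7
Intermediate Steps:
h(X) = 4*X² (h(X) = 2*((X + X)*X) = 2*((2*X)*X) = 2*(2*X²) = 4*X²)
V(a) = -39 (V(a) = -3 - 4*3² = -3 - 4*9 = -3 - 1*36 = -3 - 36 = -39)
m = -237/175 (m = -4029*1/2975 = -237/175 ≈ -1.3543)
(4974 + V(E(6, 5)))*(-3742 + m) = (4974 - 39)*(-3742 - 237/175) = 4935*(-655087/175) = -92367267/5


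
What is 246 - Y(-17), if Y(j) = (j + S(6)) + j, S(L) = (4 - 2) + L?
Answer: 272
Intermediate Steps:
S(L) = 2 + L
Y(j) = 8 + 2*j (Y(j) = (j + (2 + 6)) + j = (j + 8) + j = (8 + j) + j = 8 + 2*j)
246 - Y(-17) = 246 - (8 + 2*(-17)) = 246 - (8 - 34) = 246 - 1*(-26) = 246 + 26 = 272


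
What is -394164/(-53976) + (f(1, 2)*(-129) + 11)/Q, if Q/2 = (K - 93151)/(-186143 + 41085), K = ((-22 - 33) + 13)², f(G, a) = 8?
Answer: -330084597493/411058726 ≈ -803.01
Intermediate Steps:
K = 1764 (K = (-55 + 13)² = (-42)² = 1764)
Q = 91387/72529 (Q = 2*((1764 - 93151)/(-186143 + 41085)) = 2*(-91387/(-145058)) = 2*(-91387*(-1/145058)) = 2*(91387/145058) = 91387/72529 ≈ 1.2600)
-394164/(-53976) + (f(1, 2)*(-129) + 11)/Q = -394164/(-53976) + (8*(-129) + 11)/(91387/72529) = -394164*(-1/53976) + (-1032 + 11)*(72529/91387) = 32847/4498 - 1021*72529/91387 = 32847/4498 - 74052109/91387 = -330084597493/411058726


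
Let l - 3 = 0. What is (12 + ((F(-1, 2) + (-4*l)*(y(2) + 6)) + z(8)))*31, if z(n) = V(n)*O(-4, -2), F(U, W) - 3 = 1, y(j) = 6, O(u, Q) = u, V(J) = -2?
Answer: -3720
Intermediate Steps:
l = 3 (l = 3 + 0 = 3)
F(U, W) = 4 (F(U, W) = 3 + 1 = 4)
z(n) = 8 (z(n) = -2*(-4) = 8)
(12 + ((F(-1, 2) + (-4*l)*(y(2) + 6)) + z(8)))*31 = (12 + ((4 + (-4*3)*(6 + 6)) + 8))*31 = (12 + ((4 - 12*12) + 8))*31 = (12 + ((4 - 144) + 8))*31 = (12 + (-140 + 8))*31 = (12 - 132)*31 = -120*31 = -3720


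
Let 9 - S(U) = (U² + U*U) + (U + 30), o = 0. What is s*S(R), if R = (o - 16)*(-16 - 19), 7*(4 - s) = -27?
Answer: -4932565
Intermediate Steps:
s = 55/7 (s = 4 - ⅐*(-27) = 4 + 27/7 = 55/7 ≈ 7.8571)
R = 560 (R = (0 - 16)*(-16 - 19) = -16*(-35) = 560)
S(U) = -21 - U - 2*U² (S(U) = 9 - ((U² + U*U) + (U + 30)) = 9 - ((U² + U²) + (30 + U)) = 9 - (2*U² + (30 + U)) = 9 - (30 + U + 2*U²) = 9 + (-30 - U - 2*U²) = -21 - U - 2*U²)
s*S(R) = 55*(-21 - 1*560 - 2*560²)/7 = 55*(-21 - 560 - 2*313600)/7 = 55*(-21 - 560 - 627200)/7 = (55/7)*(-627781) = -4932565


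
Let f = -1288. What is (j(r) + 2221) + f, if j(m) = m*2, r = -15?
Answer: 903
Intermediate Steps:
j(m) = 2*m
(j(r) + 2221) + f = (2*(-15) + 2221) - 1288 = (-30 + 2221) - 1288 = 2191 - 1288 = 903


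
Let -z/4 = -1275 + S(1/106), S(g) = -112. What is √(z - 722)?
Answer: √4826 ≈ 69.469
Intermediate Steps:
z = 5548 (z = -4*(-1275 - 112) = -4*(-1387) = 5548)
√(z - 722) = √(5548 - 722) = √4826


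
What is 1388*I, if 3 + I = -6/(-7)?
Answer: -20820/7 ≈ -2974.3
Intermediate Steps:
I = -15/7 (I = -3 - 6/(-7) = -3 - 6*(-⅐) = -3 + 6/7 = -15/7 ≈ -2.1429)
1388*I = 1388*(-15/7) = -20820/7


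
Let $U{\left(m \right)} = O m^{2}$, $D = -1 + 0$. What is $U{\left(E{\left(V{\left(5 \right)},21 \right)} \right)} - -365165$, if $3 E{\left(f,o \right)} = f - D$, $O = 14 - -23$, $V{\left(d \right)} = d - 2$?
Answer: $\frac{3287077}{9} \approx 3.6523 \cdot 10^{5}$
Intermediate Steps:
$V{\left(d \right)} = -2 + d$
$O = 37$ ($O = 14 + 23 = 37$)
$D = -1$
$E{\left(f,o \right)} = \frac{1}{3} + \frac{f}{3}$ ($E{\left(f,o \right)} = \frac{f - -1}{3} = \frac{f + 1}{3} = \frac{1 + f}{3} = \frac{1}{3} + \frac{f}{3}$)
$U{\left(m \right)} = 37 m^{2}$
$U{\left(E{\left(V{\left(5 \right)},21 \right)} \right)} - -365165 = 37 \left(\frac{1}{3} + \frac{-2 + 5}{3}\right)^{2} - -365165 = 37 \left(\frac{1}{3} + \frac{1}{3} \cdot 3\right)^{2} + 365165 = 37 \left(\frac{1}{3} + 1\right)^{2} + 365165 = 37 \left(\frac{4}{3}\right)^{2} + 365165 = 37 \cdot \frac{16}{9} + 365165 = \frac{592}{9} + 365165 = \frac{3287077}{9}$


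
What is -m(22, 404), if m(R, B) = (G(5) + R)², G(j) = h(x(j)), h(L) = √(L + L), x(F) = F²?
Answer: -534 - 220*√2 ≈ -845.13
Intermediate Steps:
h(L) = √2*√L (h(L) = √(2*L) = √2*√L)
G(j) = √2*√(j²)
m(R, B) = (R + 5*√2)² (m(R, B) = (√2*√(5²) + R)² = (√2*√25 + R)² = (√2*5 + R)² = (5*√2 + R)² = (R + 5*√2)²)
-m(22, 404) = -(22 + 5*√2)²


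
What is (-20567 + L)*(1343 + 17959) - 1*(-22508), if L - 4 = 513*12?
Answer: -278061406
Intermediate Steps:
L = 6160 (L = 4 + 513*12 = 4 + 6156 = 6160)
(-20567 + L)*(1343 + 17959) - 1*(-22508) = (-20567 + 6160)*(1343 + 17959) - 1*(-22508) = -14407*19302 + 22508 = -278083914 + 22508 = -278061406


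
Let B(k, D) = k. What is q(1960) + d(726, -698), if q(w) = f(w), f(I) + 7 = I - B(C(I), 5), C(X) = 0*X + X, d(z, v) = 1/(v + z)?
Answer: -195/28 ≈ -6.9643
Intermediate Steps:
C(X) = X (C(X) = 0 + X = X)
f(I) = -7 (f(I) = -7 + (I - I) = -7 + 0 = -7)
q(w) = -7
q(1960) + d(726, -698) = -7 + 1/(-698 + 726) = -7 + 1/28 = -195/28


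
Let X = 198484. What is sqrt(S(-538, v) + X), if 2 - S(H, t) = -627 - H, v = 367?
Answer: 65*sqrt(47) ≈ 445.62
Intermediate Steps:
S(H, t) = 629 + H (S(H, t) = 2 - (-627 - H) = 2 + (627 + H) = 629 + H)
sqrt(S(-538, v) + X) = sqrt((629 - 538) + 198484) = sqrt(91 + 198484) = sqrt(198575) = 65*sqrt(47)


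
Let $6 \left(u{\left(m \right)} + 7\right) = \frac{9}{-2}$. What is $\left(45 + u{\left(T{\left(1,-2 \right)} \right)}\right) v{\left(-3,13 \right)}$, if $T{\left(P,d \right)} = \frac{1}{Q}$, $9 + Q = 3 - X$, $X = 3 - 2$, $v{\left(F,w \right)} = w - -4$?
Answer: $\frac{2533}{4} \approx 633.25$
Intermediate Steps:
$v{\left(F,w \right)} = 4 + w$ ($v{\left(F,w \right)} = w + 4 = 4 + w$)
$X = 1$ ($X = 3 - 2 = 1$)
$Q = -7$ ($Q = -9 + \left(3 - 1\right) = -9 + 2 = -7$)
$T{\left(P,d \right)} = - \frac{1}{7}$ ($T{\left(P,d \right)} = \frac{1}{-7} = - \frac{1}{7}$)
$u{\left(m \right)} = - \frac{31}{4}$ ($u{\left(m \right)} = -7 + \frac{9 \frac{1}{-2}}{6} = -7 + \frac{9 \left(- \frac{1}{2}\right)}{6} = -7 + \frac{1}{6} \left(- \frac{9}{2}\right) = -7 - \frac{3}{4} = - \frac{31}{4}$)
$\left(45 + u{\left(T{\left(1,-2 \right)} \right)}\right) v{\left(-3,13 \right)} = \left(45 - \frac{31}{4}\right) \left(4 + 13\right) = \frac{149}{4} \cdot 17 = \frac{2533}{4}$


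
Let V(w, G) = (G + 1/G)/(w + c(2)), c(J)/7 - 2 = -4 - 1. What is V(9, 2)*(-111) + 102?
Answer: 1001/8 ≈ 125.13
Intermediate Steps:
c(J) = -21 (c(J) = 14 + 7*(-4 - 1) = 14 + 7*(-5) = 14 - 35 = -21)
V(w, G) = (G + 1/G)/(-21 + w) (V(w, G) = (G + 1/G)/(w - 21) = (G + 1/G)/(-21 + w))
V(9, 2)*(-111) + 102 = ((1 + 2²)/(2*(-21 + 9)))*(-111) + 102 = ((½)*(1 + 4)/(-12))*(-111) + 102 = ((½)*(-1/12)*5)*(-111) + 102 = -5/24*(-111) + 102 = 185/8 + 102 = 1001/8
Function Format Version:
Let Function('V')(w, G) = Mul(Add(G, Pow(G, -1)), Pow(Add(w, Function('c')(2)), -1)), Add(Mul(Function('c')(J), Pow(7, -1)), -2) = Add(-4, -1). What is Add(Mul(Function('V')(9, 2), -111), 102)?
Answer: Rational(1001, 8) ≈ 125.13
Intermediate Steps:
Function('c')(J) = -21 (Function('c')(J) = Add(14, Mul(7, Add(-4, -1))) = Add(14, Mul(7, -5)) = Add(14, -35) = -21)
Function('V')(w, G) = Mul(Pow(Add(-21, w), -1), Add(G, Pow(G, -1))) (Function('V')(w, G) = Mul(Add(G, Pow(G, -1)), Pow(Add(w, -21), -1)) = Mul(Add(G, Pow(G, -1)), Pow(Add(-21, w), -1)) = Mul(Pow(Add(-21, w), -1), Add(G, Pow(G, -1))))
Add(Mul(Function('V')(9, 2), -111), 102) = Add(Mul(Mul(Pow(2, -1), Pow(Add(-21, 9), -1), Add(1, Pow(2, 2))), -111), 102) = Add(Mul(Mul(Rational(1, 2), Pow(-12, -1), Add(1, 4)), -111), 102) = Add(Mul(Mul(Rational(1, 2), Rational(-1, 12), 5), -111), 102) = Add(Mul(Rational(-5, 24), -111), 102) = Add(Rational(185, 8), 102) = Rational(1001, 8)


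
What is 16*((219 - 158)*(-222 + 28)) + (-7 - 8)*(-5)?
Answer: -189269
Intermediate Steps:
16*((219 - 158)*(-222 + 28)) + (-7 - 8)*(-5) = 16*(61*(-194)) - 15*(-5) = 16*(-11834) + 75 = -189344 + 75 = -189269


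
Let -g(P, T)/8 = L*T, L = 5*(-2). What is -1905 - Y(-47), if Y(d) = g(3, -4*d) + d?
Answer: -16898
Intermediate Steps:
L = -10
g(P, T) = 80*T (g(P, T) = -(-80)*T = 80*T)
Y(d) = -319*d (Y(d) = 80*(-4*d) + d = -320*d + d = -319*d)
-1905 - Y(-47) = -1905 - (-319)*(-47) = -1905 - 1*14993 = -1905 - 14993 = -16898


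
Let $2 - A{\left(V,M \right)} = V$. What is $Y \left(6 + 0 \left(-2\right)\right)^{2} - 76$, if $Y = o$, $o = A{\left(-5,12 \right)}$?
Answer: $176$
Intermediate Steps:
$A{\left(V,M \right)} = 2 - V$
$o = 7$ ($o = 2 - -5 = 2 + 5 = 7$)
$Y = 7$
$Y \left(6 + 0 \left(-2\right)\right)^{2} - 76 = 7 \left(6 + 0 \left(-2\right)\right)^{2} - 76 = 7 \left(6 + 0\right)^{2} - 76 = 7 \cdot 6^{2} - 76 = 7 \cdot 36 - 76 = 252 - 76 = 176$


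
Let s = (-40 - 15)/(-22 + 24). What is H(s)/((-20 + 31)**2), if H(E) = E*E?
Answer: 25/4 ≈ 6.2500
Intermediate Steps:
s = -55/2 ≈ -27.500
H(E) = E**2
H(s)/((-20 + 31)**2) = (-55/2)**2/((-20 + 31)**2) = 3025/(4*(11**2)) = (3025/4)/121 = (3025/4)*(1/121) = 25/4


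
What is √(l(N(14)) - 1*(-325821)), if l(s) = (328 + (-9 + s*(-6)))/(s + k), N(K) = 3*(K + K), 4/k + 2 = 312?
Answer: √55249902903514/13022 ≈ 570.81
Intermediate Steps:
k = 2/155 (k = 4/(-2 + 312) = 4/310 = 4*(1/310) = 2/155 ≈ 0.012903)
N(K) = 6*K (N(K) = 3*(2*K) = 6*K)
l(s) = (319 - 6*s)/(2/155 + s) (l(s) = (328 + (-9 + s*(-6)))/(s + 2/155) = (328 + (-9 - 6*s))/(2/155 + s) = (319 - 6*s)/(2/155 + s))
√(l(N(14)) - 1*(-325821)) = √(155*(319 - 36*14)/(2 + 155*(6*14)) - 1*(-325821)) = √(155*(319 - 6*84)/(2 + 155*84) + 325821) = √(155*(319 - 504)/(2 + 13020) + 325821) = √(155*(-185)/13022 + 325821) = √(155*(1/13022)*(-185) + 325821) = √(-28675/13022 + 325821) = √(4242812387/13022) = √55249902903514/13022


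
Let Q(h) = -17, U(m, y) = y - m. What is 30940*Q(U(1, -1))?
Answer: -525980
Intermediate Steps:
30940*Q(U(1, -1)) = 30940*(-17) = -525980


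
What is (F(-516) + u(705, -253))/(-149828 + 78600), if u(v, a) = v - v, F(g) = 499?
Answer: -499/71228 ≈ -0.0070057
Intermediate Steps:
u(v, a) = 0
(F(-516) + u(705, -253))/(-149828 + 78600) = (499 + 0)/(-149828 + 78600) = 499/(-71228) = 499*(-1/71228) = -499/71228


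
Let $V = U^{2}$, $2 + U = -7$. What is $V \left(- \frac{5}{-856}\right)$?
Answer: $\frac{405}{856} \approx 0.47313$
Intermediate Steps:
$U = -9$ ($U = -2 - 7 = -9$)
$V = 81$ ($V = \left(-9\right)^{2} = 81$)
$V \left(- \frac{5}{-856}\right) = 81 \left(- \frac{5}{-856}\right) = 81 \left(\left(-5\right) \left(- \frac{1}{856}\right)\right) = 81 \cdot \frac{5}{856} = \frac{405}{856}$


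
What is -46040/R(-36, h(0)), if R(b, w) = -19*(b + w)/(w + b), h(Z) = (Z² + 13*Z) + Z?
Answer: 46040/19 ≈ 2423.2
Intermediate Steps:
h(Z) = Z² + 14*Z
R(b, w) = -19 (R(b, w) = -19*(b + w)/(b + w) = -19*1 = -19)
-46040/R(-36, h(0)) = -46040/(-19) = -46040*(-1/19) = 46040/19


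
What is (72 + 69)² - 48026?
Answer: -28145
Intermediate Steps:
(72 + 69)² - 48026 = 141² - 48026 = 19881 - 48026 = -28145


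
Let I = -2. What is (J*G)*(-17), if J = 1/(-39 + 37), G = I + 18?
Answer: 136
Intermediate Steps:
G = 16 (G = -2 + 18 = 16)
J = -½ (J = 1/(-2) = -½ ≈ -0.50000)
(J*G)*(-17) = -½*16*(-17) = -8*(-17) = 136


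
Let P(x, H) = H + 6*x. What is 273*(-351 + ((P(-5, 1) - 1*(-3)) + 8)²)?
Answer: -7371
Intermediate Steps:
273*(-351 + ((P(-5, 1) - 1*(-3)) + 8)²) = 273*(-351 + (((1 + 6*(-5)) - 1*(-3)) + 8)²) = 273*(-351 + (((1 - 30) + 3) + 8)²) = 273*(-351 + ((-29 + 3) + 8)²) = 273*(-351 + (-26 + 8)²) = 273*(-351 + (-18)²) = 273*(-351 + 324) = 273*(-27) = -7371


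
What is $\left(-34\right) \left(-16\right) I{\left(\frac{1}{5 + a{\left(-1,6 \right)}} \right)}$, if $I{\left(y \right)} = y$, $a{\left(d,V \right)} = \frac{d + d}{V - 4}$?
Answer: $136$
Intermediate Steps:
$a{\left(d,V \right)} = \frac{2 d}{-4 + V}$
$\left(-34\right) \left(-16\right) I{\left(\frac{1}{5 + a{\left(-1,6 \right)}} \right)} = \frac{\left(-34\right) \left(-16\right)}{5 + 2 \left(-1\right) \frac{1}{-4 + 6}} = \frac{544}{5 + 2 \left(-1\right) \frac{1}{2}} = \frac{544}{5 - 1} = \frac{544}{4} = 544 \cdot \frac{1}{4} = 136$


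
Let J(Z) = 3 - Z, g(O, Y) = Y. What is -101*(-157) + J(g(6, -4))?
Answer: 15864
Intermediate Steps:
-101*(-157) + J(g(6, -4)) = -101*(-157) + (3 - 1*(-4)) = 15857 + (3 + 4) = 15857 + 7 = 15864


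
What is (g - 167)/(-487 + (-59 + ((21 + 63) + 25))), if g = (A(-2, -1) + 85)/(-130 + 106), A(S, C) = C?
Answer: 341/874 ≈ 0.39016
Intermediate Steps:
g = -7/2 (g = (-1 + 85)/(-130 + 106) = 84/(-24) = 84*(-1/24) = -7/2 ≈ -3.5000)
(g - 167)/(-487 + (-59 + ((21 + 63) + 25))) = (-7/2 - 167)/(-487 + (-59 + ((21 + 63) + 25))) = -341/(2*(-487 + (-59 + (84 + 25)))) = -341/(2*(-487 + (-59 + 109))) = -341/(2*(-487 + 50)) = -341/2/(-437) = -341/2*(-1/437) = 341/874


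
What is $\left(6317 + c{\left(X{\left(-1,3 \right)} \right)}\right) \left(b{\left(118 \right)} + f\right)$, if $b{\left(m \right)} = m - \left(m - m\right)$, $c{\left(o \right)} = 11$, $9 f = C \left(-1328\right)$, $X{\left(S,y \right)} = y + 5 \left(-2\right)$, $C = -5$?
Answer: $\frac{48738256}{9} \approx 5.4154 \cdot 10^{6}$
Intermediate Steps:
$X{\left(S,y \right)} = -10 + y$ ($X{\left(S,y \right)} = y - 10 = -10 + y$)
$f = \frac{6640}{9}$ ($f = \frac{\left(-5\right) \left(-1328\right)}{9} = \frac{1}{9} \cdot 6640 = \frac{6640}{9} \approx 737.78$)
$b{\left(m \right)} = m$ ($b{\left(m \right)} = m - 0 = m + 0 = m$)
$\left(6317 + c{\left(X{\left(-1,3 \right)} \right)}\right) \left(b{\left(118 \right)} + f\right) = \left(6317 + 11\right) \left(118 + \frac{6640}{9}\right) = 6328 \cdot \frac{7702}{9} = \frac{48738256}{9}$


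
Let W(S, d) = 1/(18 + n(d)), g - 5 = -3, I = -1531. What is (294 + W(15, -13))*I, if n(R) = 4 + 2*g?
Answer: -11704495/26 ≈ -4.5017e+5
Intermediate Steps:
g = 2 (g = 5 - 3 = 2)
n(R) = 8 (n(R) = 4 + 2*2 = 4 + 4 = 8)
W(S, d) = 1/26 (W(S, d) = 1/(18 + 8) = 1/26)
(294 + W(15, -13))*I = (294 + 1/26)*(-1531) = (7645/26)*(-1531) = -11704495/26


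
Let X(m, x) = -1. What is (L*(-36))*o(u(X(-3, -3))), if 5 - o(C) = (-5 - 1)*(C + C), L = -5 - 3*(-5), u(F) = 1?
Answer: -6120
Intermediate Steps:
L = 10 (L = -5 + 15 = 10)
o(C) = 5 + 12*C (o(C) = 5 - (-5 - 1)*(C + C) = 5 - (-6)*2*C = 5 - (-12)*C = 5 + 12*C)
(L*(-36))*o(u(X(-3, -3))) = (10*(-36))*(5 + 12*1) = -360*(5 + 12) = -360*17 = -6120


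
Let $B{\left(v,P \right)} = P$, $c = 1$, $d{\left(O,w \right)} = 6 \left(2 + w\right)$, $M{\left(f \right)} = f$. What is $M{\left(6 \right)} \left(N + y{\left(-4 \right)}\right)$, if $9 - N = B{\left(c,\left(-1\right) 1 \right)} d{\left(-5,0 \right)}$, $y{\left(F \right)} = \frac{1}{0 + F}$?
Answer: $\frac{249}{2} \approx 124.5$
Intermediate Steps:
$d{\left(O,w \right)} = 12 + 6 w$
$y{\left(F \right)} = \frac{1}{F}$
$N = 21$ ($N = 9 - \left(-1\right) 1 \left(12 + 6 \cdot 0\right) = 9 - - (12 + 0) = 9 - \left(-1\right) 12 = 9 - -12 = 9 + 12 = 21$)
$M{\left(6 \right)} \left(N + y{\left(-4 \right)}\right) = 6 \left(21 + \frac{1}{-4}\right) = 6 \left(21 - \frac{1}{4}\right) = 6 \cdot \frac{83}{4} = \frac{249}{2}$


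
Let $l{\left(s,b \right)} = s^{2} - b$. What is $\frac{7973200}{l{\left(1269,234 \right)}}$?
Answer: $\frac{7973200}{1610127} \approx 4.9519$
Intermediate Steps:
$\frac{7973200}{l{\left(1269,234 \right)}} = \frac{7973200}{1269^{2} - 234} = \frac{7973200}{1610361 - 234} = \frac{7973200}{1610127}$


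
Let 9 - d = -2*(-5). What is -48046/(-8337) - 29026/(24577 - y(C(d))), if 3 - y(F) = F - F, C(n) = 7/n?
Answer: 469346321/102436719 ≈ 4.5818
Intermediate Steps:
d = -1 (d = 9 - (-2)*(-5) = 9 - 1*10 = 9 - 10 = -1)
y(F) = 3 (y(F) = 3 - (F - F) = 3 - 1*0 = 3 + 0 = 3)
-48046/(-8337) - 29026/(24577 - y(C(d))) = -48046/(-8337) - 29026/(24577 - 1*3) = -48046*(-1/8337) - 29026/(24577 - 3) = 48046/8337 - 29026/24574 = 48046/8337 - 29026*1/24574 = 48046/8337 - 14513/12287 = 469346321/102436719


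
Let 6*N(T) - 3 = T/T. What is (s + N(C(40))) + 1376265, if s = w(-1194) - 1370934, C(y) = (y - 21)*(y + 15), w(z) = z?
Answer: 12413/3 ≈ 4137.7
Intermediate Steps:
C(y) = (-21 + y)*(15 + y)
s = -1372128 (s = -1194 - 1370934 = -1372128)
N(T) = ⅔ (N(T) = ½ + (T/T)/6 = ½ + (⅙)*1 = ½ + ⅙ = ⅔)
(s + N(C(40))) + 1376265 = (-1372128 + ⅔) + 1376265 = -4116382/3 + 1376265 = 12413/3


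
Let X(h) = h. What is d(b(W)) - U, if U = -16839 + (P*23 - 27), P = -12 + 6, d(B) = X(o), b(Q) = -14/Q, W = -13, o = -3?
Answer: 17001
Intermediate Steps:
d(B) = -3
P = -6
U = -17004 (U = -16839 + (-6*23 - 27) = -16839 + (-138 - 27) = -16839 - 165 = -17004)
d(b(W)) - U = -3 - 1*(-17004) = -3 + 17004 = 17001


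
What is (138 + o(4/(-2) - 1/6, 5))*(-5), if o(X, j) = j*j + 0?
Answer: -815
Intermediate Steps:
o(X, j) = j² (o(X, j) = j² + 0 = j²)
(138 + o(4/(-2) - 1/6, 5))*(-5) = (138 + 5²)*(-5) = (138 + 25)*(-5) = 163*(-5) = -815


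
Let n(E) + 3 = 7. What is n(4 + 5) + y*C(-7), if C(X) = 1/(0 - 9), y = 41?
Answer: -5/9 ≈ -0.55556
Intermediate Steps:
n(E) = 4 (n(E) = -3 + 7 = 4)
C(X) = -⅑ (C(X) = 1/(-9) = -⅑)
n(4 + 5) + y*C(-7) = 4 + 41*(-⅑) = 4 - 41/9 = -5/9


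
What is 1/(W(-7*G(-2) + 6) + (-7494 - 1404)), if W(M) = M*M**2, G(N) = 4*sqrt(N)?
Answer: -I/(36906*I + 40880*sqrt(2)) ≈ -7.845e-6 - 1.2289e-5*I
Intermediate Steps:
W(M) = M**3
1/(W(-7*G(-2) + 6) + (-7494 - 1404)) = 1/((-28*sqrt(-2) + 6)**3 + (-7494 - 1404)) = 1/((-28*I*sqrt(2) + 6)**3 - 8898) = 1/((6 - 28*I*sqrt(2))**3 - 8898) = 1/(-8898 + (6 - 28*I*sqrt(2))**3)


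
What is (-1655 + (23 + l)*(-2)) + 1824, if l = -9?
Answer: 141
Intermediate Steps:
(-1655 + (23 + l)*(-2)) + 1824 = (-1655 + (23 - 9)*(-2)) + 1824 = (-1655 + 14*(-2)) + 1824 = (-1655 - 28) + 1824 = -1683 + 1824 = 141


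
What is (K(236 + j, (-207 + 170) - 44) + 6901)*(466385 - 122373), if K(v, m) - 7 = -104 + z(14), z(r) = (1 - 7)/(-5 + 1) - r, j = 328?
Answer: 2336357498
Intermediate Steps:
z(r) = 3/2 - r (z(r) = -6/(-4) - r = -6*(-¼) - r = 3/2 - r)
K(v, m) = -219/2 (K(v, m) = 7 + (-104 + (3/2 - 1*14)) = 7 + (-104 + (3/2 - 14)) = 7 + (-104 - 25/2) = 7 - 233/2 = -219/2)
(K(236 + j, (-207 + 170) - 44) + 6901)*(466385 - 122373) = (-219/2 + 6901)*(466385 - 122373) = (13583/2)*344012 = 2336357498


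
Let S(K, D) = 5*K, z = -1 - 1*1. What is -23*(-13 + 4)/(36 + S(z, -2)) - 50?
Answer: -1093/26 ≈ -42.038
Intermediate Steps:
z = -2 (z = -1 - 1 = -2)
-23*(-13 + 4)/(36 + S(z, -2)) - 50 = -23*(-13 + 4)/(36 + 5*(-2)) - 50 = -(-207)/(36 - 10) - 50 = -(-207)/26 - 50 = -23*(-9/26) - 50 = 207/26 - 50 = -1093/26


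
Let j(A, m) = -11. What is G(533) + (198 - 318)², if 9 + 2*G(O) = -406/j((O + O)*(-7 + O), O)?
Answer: 317107/22 ≈ 14414.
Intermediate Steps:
G(O) = 307/22 (G(O) = -9/2 + (-406/(-11))/2 = -9/2 + (-406*(-1/11))/2 = -9/2 + (½)*(406/11) = -9/2 + 203/11 = 307/22)
G(533) + (198 - 318)² = 307/22 + (198 - 318)² = 307/22 + (-120)² = 307/22 + 14400 = 317107/22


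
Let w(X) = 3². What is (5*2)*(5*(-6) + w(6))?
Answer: -210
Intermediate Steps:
w(X) = 9
(5*2)*(5*(-6) + w(6)) = (5*2)*(5*(-6) + 9) = 10*(-30 + 9) = 10*(-21) = -210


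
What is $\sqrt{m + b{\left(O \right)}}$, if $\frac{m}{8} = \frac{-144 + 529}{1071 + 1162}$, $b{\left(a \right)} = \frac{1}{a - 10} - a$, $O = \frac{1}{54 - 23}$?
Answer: $\frac{\sqrt{96207357030}}{277791} \approx 1.1166$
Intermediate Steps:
$O = \frac{1}{31} \approx 0.032258$
$b{\left(a \right)} = \frac{1}{-10 + a} - a$ ($b{\left(a \right)} = \frac{1}{a - 10} - a = \frac{1}{-10 + a} - a$)
$m = \frac{40}{29}$ ($m = 8 \frac{-144 + 529}{1071 + 1162} = 8 \cdot \frac{385}{2233} = 8 \cdot 385 \cdot \frac{1}{2233} = 8 \cdot \frac{5}{29} = \frac{40}{29} \approx 1.3793$)
$\sqrt{m + b{\left(O \right)}} = \sqrt{\frac{40}{29} + \frac{1 - \left(\frac{1}{31}\right)^{2} + 10 \cdot \frac{1}{31}}{-10 + \frac{1}{31}}} = \sqrt{\frac{40}{29} + \frac{1 - \frac{1}{961} + \frac{10}{31}}{- \frac{309}{31}}} = \sqrt{\frac{40}{29} - \frac{31 \left(1 - \frac{1}{961} + \frac{10}{31}\right)}{309}} = \sqrt{\frac{40}{29} - \frac{1270}{9579}} = \sqrt{\frac{346330}{277791}} = \frac{\sqrt{96207357030}}{277791}$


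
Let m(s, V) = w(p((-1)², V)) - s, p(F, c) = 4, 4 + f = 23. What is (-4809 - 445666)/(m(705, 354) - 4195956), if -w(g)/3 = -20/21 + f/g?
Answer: 12613300/117506827 ≈ 0.10734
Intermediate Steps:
f = 19 (f = -4 + 23 = 19)
w(g) = 20/7 - 57/g (w(g) = -3*(-20/21 + 19/g) = 20/7 - 57/g)
m(s, V) = -319/28 - s (m(s, V) = (20/7 - 57/4) - s = -319/28 - s)
(-4809 - 445666)/(m(705, 354) - 4195956) = (-4809 - 445666)/((-319/28 - 1*705) - 4195956) = -450475/((-319/28 - 705) - 4195956) = -450475/(-20059/28 - 4195956) = -450475/(-117506827/28) = -450475*(-28/117506827) = 12613300/117506827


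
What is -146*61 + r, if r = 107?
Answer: -8799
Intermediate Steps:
-146*61 + r = -146*61 + 107 = -8906 + 107 = -8799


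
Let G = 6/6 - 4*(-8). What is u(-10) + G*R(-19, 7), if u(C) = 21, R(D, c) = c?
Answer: 252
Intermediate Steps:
G = 33 (G = 6*(1/6) + 32 = 1 + 32 = 33)
u(-10) + G*R(-19, 7) = 21 + 33*7 = 21 + 231 = 252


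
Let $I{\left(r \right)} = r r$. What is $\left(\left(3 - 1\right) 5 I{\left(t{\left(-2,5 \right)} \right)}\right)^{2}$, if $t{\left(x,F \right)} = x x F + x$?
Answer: $10497600$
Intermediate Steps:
$t{\left(x,F \right)} = x + F x^{2}$ ($t{\left(x,F \right)} = x^{2} F + x = F x^{2} + x = x + F x^{2}$)
$I{\left(r \right)} = r^{2}$
$\left(\left(3 - 1\right) 5 I{\left(t{\left(-2,5 \right)} \right)}\right)^{2} = \left(\left(3 - 1\right) 5 \left(- 2 \left(1 + 5 \left(-2\right)\right)\right)^{2}\right)^{2} = \left(2 \cdot 5 \left(- 2 \left(1 - 10\right)\right)^{2}\right)^{2} = \left(10 \left(\left(-2\right) \left(-9\right)\right)^{2}\right)^{2} = \left(10 \cdot 18^{2}\right)^{2} = \left(10 \cdot 324\right)^{2} = 3240^{2} = 10497600$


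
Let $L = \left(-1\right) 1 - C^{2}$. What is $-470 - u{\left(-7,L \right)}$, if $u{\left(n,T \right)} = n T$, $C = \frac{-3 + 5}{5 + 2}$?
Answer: $- \frac{3343}{7} \approx -477.57$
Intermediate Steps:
$C = \frac{2}{7} \approx 0.28571$
$L = - \frac{53}{49}$ ($L = \left(-1\right) 1 - \left(\frac{2}{7}\right)^{2} = -1 - \frac{4}{49} = - \frac{53}{49} \approx -1.0816$)
$u{\left(n,T \right)} = T n$
$-470 - u{\left(-7,L \right)} = -470 - \left(- \frac{53}{49}\right) \left(-7\right) = -470 - \frac{53}{7} = - \frac{3343}{7}$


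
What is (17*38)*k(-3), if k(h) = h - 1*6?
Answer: -5814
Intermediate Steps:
k(h) = -6 + h (k(h) = h - 6 = -6 + h)
(17*38)*k(-3) = (17*38)*(-6 - 3) = 646*(-9) = -5814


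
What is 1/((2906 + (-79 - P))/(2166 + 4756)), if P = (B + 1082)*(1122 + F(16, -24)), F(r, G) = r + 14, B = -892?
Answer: -6922/216053 ≈ -0.032038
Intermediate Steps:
F(r, G) = 14 + r
P = 218880 (P = (-892 + 1082)*(1122 + (14 + 16)) = 190*(1122 + 30) = 190*1152 = 218880)
1/((2906 + (-79 - P))/(2166 + 4756)) = 1/((2906 + (-79 - 1*218880))/(2166 + 4756)) = 1/((2906 + (-79 - 218880))/6922) = 1/((2906 - 218959)*(1/6922)) = 1/(-216053*1/6922) = 1/(-216053/6922) = -6922/216053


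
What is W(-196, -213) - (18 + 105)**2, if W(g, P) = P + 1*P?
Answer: -15555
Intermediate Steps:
W(g, P) = 2*P (W(g, P) = P + P = 2*P)
W(-196, -213) - (18 + 105)**2 = 2*(-213) - (18 + 105)**2 = -426 - 1*123**2 = -426 - 1*15129 = -426 - 15129 = -15555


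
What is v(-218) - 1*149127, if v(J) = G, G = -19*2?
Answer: -149165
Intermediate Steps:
G = -38
v(J) = -38
v(-218) - 1*149127 = -38 - 1*149127 = -38 - 149127 = -149165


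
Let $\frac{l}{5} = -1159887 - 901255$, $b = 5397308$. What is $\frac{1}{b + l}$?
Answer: $- \frac{1}{4908402} \approx -2.0373 \cdot 10^{-7}$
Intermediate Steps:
$l = -10305710$ ($l = 5 \left(-1159887 - 901255\right) = 5 \left(-2061142\right) = -10305710$)
$\frac{1}{b + l} = \frac{1}{5397308 - 10305710} = \frac{1}{-4908402} = - \frac{1}{4908402}$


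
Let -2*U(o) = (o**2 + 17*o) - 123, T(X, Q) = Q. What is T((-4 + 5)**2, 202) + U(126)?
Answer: -17491/2 ≈ -8745.5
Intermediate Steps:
U(o) = 123/2 - 17*o/2 - o**2/2 (U(o) = -((o**2 + 17*o) - 123)/2 = -(-123 + o**2 + 17*o)/2 = 123/2 - 17*o/2 - o**2/2)
T((-4 + 5)**2, 202) + U(126) = 202 + (123/2 - 17/2*126 - 1/2*126**2) = 202 + (123/2 - 1071 - 1/2*15876) = 202 + (123/2 - 1071 - 7938) = 202 - 17895/2 = -17491/2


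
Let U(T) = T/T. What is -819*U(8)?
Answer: -819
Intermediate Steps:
U(T) = 1
-819*U(8) = -819*1 = -819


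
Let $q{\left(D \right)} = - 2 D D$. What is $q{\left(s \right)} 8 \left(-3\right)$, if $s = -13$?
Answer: $8112$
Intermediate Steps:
$q{\left(D \right)} = - 2 D^{2}$
$q{\left(s \right)} 8 \left(-3\right) = - 2 \left(-13\right)^{2} \cdot 8 \left(-3\right) = \left(-2\right) 169 \left(-24\right) = \left(-338\right) \left(-24\right) = 8112$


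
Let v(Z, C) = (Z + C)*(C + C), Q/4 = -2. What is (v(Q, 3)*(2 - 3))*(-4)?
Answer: -120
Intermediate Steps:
Q = -8 (Q = 4*(-2) = -8)
v(Z, C) = 2*C*(C + Z) (v(Z, C) = (C + Z)*(2*C) = 2*C*(C + Z))
(v(Q, 3)*(2 - 3))*(-4) = ((2*3*(3 - 8))*(2 - 3))*(-4) = ((2*3*(-5))*(-1))*(-4) = -30*(-1)*(-4) = 30*(-4) = -120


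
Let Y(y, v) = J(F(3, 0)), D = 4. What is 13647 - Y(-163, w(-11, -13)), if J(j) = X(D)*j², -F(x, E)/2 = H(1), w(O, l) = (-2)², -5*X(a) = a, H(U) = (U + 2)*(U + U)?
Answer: 68811/5 ≈ 13762.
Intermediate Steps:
H(U) = 2*U*(2 + U) (H(U) = (2 + U)*(2*U) = 2*U*(2 + U))
X(a) = -a/5
w(O, l) = 4
F(x, E) = -12 (F(x, E) = -4*(2 + 1) = -4*3 = -2*6 = -12)
J(j) = -4*j²/5 (J(j) = (-⅕*4)*j² = -4*j²/5)
Y(y, v) = -576/5 (Y(y, v) = -⅘*(-12)² = -⅘*144 = -576/5)
13647 - Y(-163, w(-11, -13)) = 13647 - 1*(-576/5) = 13647 + 576/5 = 68811/5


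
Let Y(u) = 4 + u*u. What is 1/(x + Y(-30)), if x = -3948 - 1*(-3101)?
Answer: 1/57 ≈ 0.017544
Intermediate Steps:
x = -847 (x = -3948 + 3101 = -847)
Y(u) = 4 + u²
1/(x + Y(-30)) = 1/(-847 + (4 + (-30)²)) = 1/(-847 + (4 + 900)) = 1/(-847 + 904) = 1/57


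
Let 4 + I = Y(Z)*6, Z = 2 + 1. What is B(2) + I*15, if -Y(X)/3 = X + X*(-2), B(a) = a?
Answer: 752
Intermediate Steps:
Z = 3
Y(X) = 3*X (Y(X) = -3*(X + X*(-2)) = -3*(X - 2*X) = -(-3)*X = 3*X)
I = 50 (I = -4 + (3*3)*6 = -4 + 9*6 = -4 + 54 = 50)
B(2) + I*15 = 2 + 50*15 = 2 + 750 = 752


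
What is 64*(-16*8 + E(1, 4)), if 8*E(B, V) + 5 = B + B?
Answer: -8216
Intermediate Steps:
E(B, V) = -5/8 + B/4 (E(B, V) = -5/8 + (B + B)/8 = -5/8 + (2*B)/8 = -5/8 + B/4)
64*(-16*8 + E(1, 4)) = 64*(-16*8 + (-5/8 + (¼)*1)) = 64*(-128 + (-5/8 + ¼)) = 64*(-128 - 3/8) = 64*(-1027/8) = -8216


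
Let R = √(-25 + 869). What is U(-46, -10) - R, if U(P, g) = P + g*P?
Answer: 414 - 2*√211 ≈ 384.95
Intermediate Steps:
R = 2*√211 (R = √844 = 2*√211 ≈ 29.052)
U(P, g) = P + P*g
U(-46, -10) - R = -46*(1 - 10) - 2*√211 = -46*(-9) - 2*√211 = 414 - 2*√211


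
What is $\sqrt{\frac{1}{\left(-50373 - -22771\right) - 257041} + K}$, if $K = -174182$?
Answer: $\frac{i \sqrt{1568056761602929}}{94881} \approx 417.35 i$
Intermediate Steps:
$\sqrt{\frac{1}{\left(-50373 - -22771\right) - 257041} + K} = \sqrt{\frac{1}{\left(-50373 - -22771\right) - 257041} - 174182} = \sqrt{\frac{1}{\left(-50373 + 22771\right) - 257041} - 174182} = \sqrt{\frac{1}{-27602 - 257041} - 174182} = \sqrt{\frac{1}{-284643} - 174182} = \sqrt{- \frac{1}{284643} - 174182} = \sqrt{- \frac{49579687027}{284643}} = \frac{i \sqrt{1568056761602929}}{94881}$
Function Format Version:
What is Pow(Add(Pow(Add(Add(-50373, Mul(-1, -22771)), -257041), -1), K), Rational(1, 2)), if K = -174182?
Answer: Mul(Rational(1, 94881), I, Pow(1568056761602929, Rational(1, 2))) ≈ Mul(417.35, I)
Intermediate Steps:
Pow(Add(Pow(Add(Add(-50373, Mul(-1, -22771)), -257041), -1), K), Rational(1, 2)) = Pow(Add(Pow(Add(Add(-50373, Mul(-1, -22771)), -257041), -1), -174182), Rational(1, 2)) = Pow(Add(Pow(Add(Add(-50373, 22771), -257041), -1), -174182), Rational(1, 2)) = Pow(Add(Pow(Add(-27602, -257041), -1), -174182), Rational(1, 2)) = Pow(Add(Pow(-284643, -1), -174182), Rational(1, 2)) = Pow(Add(Rational(-1, 284643), -174182), Rational(1, 2)) = Pow(Rational(-49579687027, 284643), Rational(1, 2)) = Mul(Rational(1, 94881), I, Pow(1568056761602929, Rational(1, 2)))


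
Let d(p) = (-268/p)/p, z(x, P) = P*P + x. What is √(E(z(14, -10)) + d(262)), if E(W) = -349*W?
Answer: I*√682767613/131 ≈ 199.46*I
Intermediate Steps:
z(x, P) = x + P² (z(x, P) = P² + x = x + P²)
d(p) = -268/p²
√(E(z(14, -10)) + d(262)) = √(-349*(14 + (-10)²) - 268/262²) = √(-349*(14 + 100) - 268*1/68644) = √(-349*114 - 67/17161) = √(-39786 - 67/17161) = √(-682767613/17161) = I*√682767613/131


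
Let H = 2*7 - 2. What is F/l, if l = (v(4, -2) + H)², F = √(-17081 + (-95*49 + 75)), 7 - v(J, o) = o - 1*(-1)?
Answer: I*√21661/400 ≈ 0.36794*I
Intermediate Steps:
v(J, o) = 6 - o (v(J, o) = 7 - (o - 1*(-1)) = 7 - (o + 1) = 7 - (1 + o) = 7 + (-1 - o) = 6 - o)
H = 12 (H = 14 - 2 = 12)
F = I*√21661 (F = √(-17081 + (-4655 + 75)) = √(-17081 - 4580) = √(-21661) = I*√21661 ≈ 147.18*I)
l = 400 (l = ((6 - 1*(-2)) + 12)² = ((6 + 2) + 12)² = (8 + 12)² = 20² = 400)
F/l = (I*√21661)/400 = (I*√21661)*(1/400) = I*√21661/400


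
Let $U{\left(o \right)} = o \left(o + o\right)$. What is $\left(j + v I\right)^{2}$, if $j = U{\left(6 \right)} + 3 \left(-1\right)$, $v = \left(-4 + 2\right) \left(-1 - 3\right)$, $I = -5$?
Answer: $841$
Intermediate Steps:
$U{\left(o \right)} = 2 o^{2}$ ($U{\left(o \right)} = o 2 o = 2 o^{2}$)
$v = 8$ ($v = \left(-2\right) \left(-4\right) = 8$)
$j = 69$ ($j = 2 \cdot 6^{2} + 3 \left(-1\right) = 2 \cdot 36 - 3 = 72 - 3 = 69$)
$\left(j + v I\right)^{2} = \left(69 + 8 \left(-5\right)\right)^{2} = \left(69 - 40\right)^{2} = 29^{2} = 841$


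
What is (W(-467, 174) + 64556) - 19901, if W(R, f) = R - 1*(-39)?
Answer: 44227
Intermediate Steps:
W(R, f) = 39 + R (W(R, f) = R + 39 = 39 + R)
(W(-467, 174) + 64556) - 19901 = ((39 - 467) + 64556) - 19901 = (-428 + 64556) - 19901 = 64128 - 19901 = 44227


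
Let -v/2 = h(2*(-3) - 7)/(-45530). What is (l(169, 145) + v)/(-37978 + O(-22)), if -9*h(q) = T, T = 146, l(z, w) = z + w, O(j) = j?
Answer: -4020859/486601875 ≈ -0.0082631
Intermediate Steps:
l(z, w) = w + z
h(q) = -146/9 (h(q) = -⅑*146 = -146/9)
v = -146/204885 (v = -(-292)/(9*(-45530)) = -(-292)*(-1)/(9*45530) = -2*73/204885 = -146/204885 ≈ -0.00071259)
(l(169, 145) + v)/(-37978 + O(-22)) = ((145 + 169) - 146/204885)/(-37978 - 22) = (314 - 146/204885)/(-38000) = (64333744/204885)*(-1/38000) = -4020859/486601875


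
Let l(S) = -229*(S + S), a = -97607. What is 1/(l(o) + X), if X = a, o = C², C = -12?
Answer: -1/163559 ≈ -6.1140e-6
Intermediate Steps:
o = 144 (o = (-12)² = 144)
l(S) = -458*S
X = -97607
1/(l(o) + X) = 1/(-458*144 - 97607) = 1/(-65952 - 97607) = 1/(-163559) = -1/163559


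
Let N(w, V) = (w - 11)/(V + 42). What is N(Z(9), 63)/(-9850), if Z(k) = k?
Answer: 1/517125 ≈ 1.9338e-6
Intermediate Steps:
N(w, V) = (-11 + w)/(42 + V)
N(Z(9), 63)/(-9850) = ((-11 + 9)/(42 + 63))/(-9850) = (-2/105)*(-1/9850) = ((1/105)*(-2))*(-1/9850) = -2/105*(-1/9850) = 1/517125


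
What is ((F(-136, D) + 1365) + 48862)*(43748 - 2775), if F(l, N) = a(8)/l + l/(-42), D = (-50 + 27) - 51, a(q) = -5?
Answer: 5877890908045/2856 ≈ 2.0581e+9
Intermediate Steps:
D = -74 (D = -23 - 51 = -74)
F(l, N) = -5/l - l/42 (F(l, N) = -5/l + l/(-42) = -5/l + l*(-1/42) = -5/l - l/42)
((F(-136, D) + 1365) + 48862)*(43748 - 2775) = (((-5/(-136) - 1/42*(-136)) + 1365) + 48862)*(43748 - 2775) = (((-5*(-1/136) + 68/21) + 1365) + 48862)*40973 = (((5/136 + 68/21) + 1365) + 48862)*40973 = ((9353/2856 + 1365) + 48862)*40973 = (3907793/2856 + 48862)*40973 = (143457665/2856)*40973 = 5877890908045/2856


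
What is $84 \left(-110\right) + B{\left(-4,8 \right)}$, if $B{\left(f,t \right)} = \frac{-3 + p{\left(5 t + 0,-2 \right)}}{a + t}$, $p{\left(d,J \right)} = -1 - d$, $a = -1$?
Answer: $- \frac{64724}{7} \approx -9246.3$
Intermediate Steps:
$B{\left(f,t \right)} = \frac{-4 - 5 t}{-1 + t}$ ($B{\left(f,t \right)} = \frac{-3 - \left(1 + 5 t\right)}{-1 + t} = \frac{-4 - 5 t}{-1 + t}$)
$84 \left(-110\right) + B{\left(-4,8 \right)} = 84 \left(-110\right) + \frac{-4 - 40}{-1 + 8} = -9240 + \frac{-4 - 40}{7} = -9240 + \frac{1}{7} \left(-44\right) = -9240 - \frac{44}{7} = - \frac{64724}{7}$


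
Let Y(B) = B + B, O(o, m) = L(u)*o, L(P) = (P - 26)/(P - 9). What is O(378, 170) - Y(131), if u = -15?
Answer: 1535/4 ≈ 383.75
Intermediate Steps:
L(P) = (-26 + P)/(-9 + P)
O(o, m) = 41*o/24 (O(o, m) = ((-26 - 15)/(-9 - 15))*o = (-41/(-24))*o = (-1/24*(-41))*o = 41*o/24)
Y(B) = 2*B
O(378, 170) - Y(131) = (41/24)*378 - 2*131 = 2583/4 - 1*262 = 2583/4 - 262 = 1535/4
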